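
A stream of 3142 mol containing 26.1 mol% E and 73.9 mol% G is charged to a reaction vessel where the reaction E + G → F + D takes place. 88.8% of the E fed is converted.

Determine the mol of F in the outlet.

728 mol

E reacted = 0.888 × 820.1 = 728.2 mol; ν_E = −1, so ξ = 728.2/1 = 728.2 mol.
Outlet amounts (n = n₀ + ν ξ):
  E: 820.1 − 1(728.2) = 91.85
  G: 2322 − 1(728.2) = 1594
  F: 0 + 1(728.2) = 728.2
  D: 0 + 1(728.2) = 728.2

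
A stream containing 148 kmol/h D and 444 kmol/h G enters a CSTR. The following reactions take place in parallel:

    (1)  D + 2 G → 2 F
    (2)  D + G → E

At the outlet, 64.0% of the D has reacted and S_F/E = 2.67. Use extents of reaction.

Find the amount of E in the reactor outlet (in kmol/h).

Conversion of D: D consumed = 0.64 × 148 = 94.72 kmol/h = 1ξ₁ + 1ξ₂.
Selectivity: 2ξ₁ / (1ξ₂) = 2.67 → ξ₁ = 1.335 ξ₂.
Substitute: (1·1.335 + 1) ξ₂ = 94.72 → ξ₂ = 40.57 kmol/h, ξ₁ = 54.15 kmol/h.
Outlet amounts (n = n₀ + Σ ν·ξ):
  D: 148 − 1(54.15) − 1(40.57) = 53.28
  G: 444 − 2(54.15) − 1(40.57) = 295.1
  F: 0 + 2(54.15) = 108.3
  E: 0 + 1(40.57) = 40.57

40.6 kmol/h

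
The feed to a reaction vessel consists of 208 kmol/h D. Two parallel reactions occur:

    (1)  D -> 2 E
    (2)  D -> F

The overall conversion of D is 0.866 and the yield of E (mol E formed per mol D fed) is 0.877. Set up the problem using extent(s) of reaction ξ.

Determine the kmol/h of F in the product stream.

88.9 kmol/h

Yield of E: 2ξ₁ / 208 = 0.877 → ξ₁ = 91.21 kmol/h.
Conversion of D: 1ξ₁ + 1ξ₂ = 0.866 × 208 = 180.1 → ξ₂ = 88.92 kmol/h.
Outlet amounts (n = n₀ + Σ ν·ξ):
  D: 208 − 1(91.21) − 1(88.92) = 27.87
  E: 0 + 2(91.21) = 182.4
  F: 0 + 1(88.92) = 88.92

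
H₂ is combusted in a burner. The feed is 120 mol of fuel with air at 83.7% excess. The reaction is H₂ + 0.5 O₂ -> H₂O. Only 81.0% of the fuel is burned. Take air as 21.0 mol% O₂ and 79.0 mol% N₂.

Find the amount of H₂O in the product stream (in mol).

Stoichiometric O₂ = 0.5 × 120 = 60 mol; O₂ fed = 60 × 1.837 = 110.2 mol.
N₂ fed = 110.2 × 79/21 = 414.6 mol.
Fuel reacted = 0.81 × 120 → ξ = 97.2 mol.
Outlet (n = n₀ + ν ξ):
  H₂: 120 − 1(97.2) = 22.8
  O₂: 110.2 − 0.5(97.2) = 61.62
  N₂: 414.6 (inert)
  H₂O: 0 + 1(97.2) = 97.2

97.2 mol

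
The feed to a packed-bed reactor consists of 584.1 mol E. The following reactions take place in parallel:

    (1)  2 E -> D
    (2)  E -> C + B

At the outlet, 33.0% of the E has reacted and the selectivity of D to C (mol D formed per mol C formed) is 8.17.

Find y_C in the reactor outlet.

Conversion of E: E consumed = 0.33 × 584.1 = 192.8 mol = 2ξ₁ + 1ξ₂.
Selectivity: 1ξ₁ / (1ξ₂) = 8.17 → ξ₁ = 8.17 ξ₂.
Substitute: (2·8.17 + 1) ξ₂ = 192.8 → ξ₂ = 11.12 mol, ξ₁ = 90.82 mol.
Outlet amounts (n = n₀ + Σ ν·ξ):
  E: 584.1 − 2(90.82) − 1(11.12) = 391.3
  D: 0 + 1(90.82) = 90.82
  C: 0 + 1(11.12) = 11.12
  B: 0 + 1(11.12) = 11.12
Total out = 504.4 mol; y_C = 11.12 / 504.4 = 0.02204.

0.022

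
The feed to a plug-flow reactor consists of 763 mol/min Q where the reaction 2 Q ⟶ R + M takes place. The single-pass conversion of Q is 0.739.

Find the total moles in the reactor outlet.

Q reacted = 0.739 × 763 = 563.9 mol/min; ν_Q = −2, so ξ = 563.9/2 = 281.9 mol/min.
Outlet amounts (n = n₀ + ν ξ):
  Q: 763 − 2(281.9) = 199.1
  R: 0 + 1(281.9) = 281.9
  M: 0 + 1(281.9) = 281.9
Total out = 199.1 + 281.9 + 281.9 = 763 mol/min.

763 mol/min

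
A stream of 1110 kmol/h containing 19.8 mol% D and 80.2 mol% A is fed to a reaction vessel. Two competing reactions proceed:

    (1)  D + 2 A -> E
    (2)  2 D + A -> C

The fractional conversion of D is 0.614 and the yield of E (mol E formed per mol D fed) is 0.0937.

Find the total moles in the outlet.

954 kmol/h

Yield of E: 1ξ₁ / 219.8 = 0.0937 → ξ₁ = 20.59 kmol/h.
Conversion of D: 1ξ₁ + 2ξ₂ = 0.614 × 219.8 = 134.9 → ξ₂ = 57.18 kmol/h.
Outlet amounts (n = n₀ + Σ ν·ξ):
  D: 219.8 − 1(20.59) − 2(57.18) = 84.84
  A: 890.2 − 2(20.59) − 1(57.18) = 791.9
  E: 0 + 1(20.59) = 20.59
  C: 0 + 1(57.18) = 57.18
Total out = 84.84 + 791.9 + 20.59 + 57.18 = 954.5 kmol/h.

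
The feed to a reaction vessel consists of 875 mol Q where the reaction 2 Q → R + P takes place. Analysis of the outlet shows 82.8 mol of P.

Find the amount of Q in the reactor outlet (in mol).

709 mol

For P: n = n₀ + 1ξ → 82.8 = 0 + 1ξ, giving ξ = 82.8 mol.
Outlet amounts (n = n₀ + ν ξ):
  Q: 875 − 2(82.8) = 709.4
  R: 0 + 1(82.8) = 82.8
  P: 0 + 1(82.8) = 82.8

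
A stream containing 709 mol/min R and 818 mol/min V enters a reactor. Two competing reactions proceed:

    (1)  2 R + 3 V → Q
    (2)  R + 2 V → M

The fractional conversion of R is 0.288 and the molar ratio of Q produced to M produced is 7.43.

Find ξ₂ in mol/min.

Conversion of R: R consumed = 0.288 × 709 = 204.2 mol/min = 2ξ₁ + 1ξ₂.
Selectivity: 1ξ₁ / (1ξ₂) = 7.43 → ξ₁ = 7.43 ξ₂.
Substitute: (2·7.43 + 1) ξ₂ = 204.2 → ξ₂ = 12.87 mol/min, ξ₁ = 95.66 mol/min.
Outlet amounts (n = n₀ + Σ ν·ξ):
  R: 709 − 2(95.66) − 1(12.87) = 504.8
  V: 818 − 3(95.66) − 2(12.87) = 505.3
  Q: 0 + 1(95.66) = 95.66
  M: 0 + 1(12.87) = 12.87

ξ₂ = 12.9 mol/min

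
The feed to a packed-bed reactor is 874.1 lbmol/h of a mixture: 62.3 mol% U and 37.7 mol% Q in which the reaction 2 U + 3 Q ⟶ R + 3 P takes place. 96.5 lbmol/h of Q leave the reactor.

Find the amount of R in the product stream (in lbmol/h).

77.7 lbmol/h

For Q: n = n₀ − 3ξ → 96.5 = 329.5 − 3ξ, giving ξ = 77.68 lbmol/h.
Outlet amounts (n = n₀ + ν ξ):
  U: 544.6 − 2(77.68) = 389.2
  Q: 329.5 − 3(77.68) = 96.5
  R: 0 + 1(77.68) = 77.68
  P: 0 + 3(77.68) = 233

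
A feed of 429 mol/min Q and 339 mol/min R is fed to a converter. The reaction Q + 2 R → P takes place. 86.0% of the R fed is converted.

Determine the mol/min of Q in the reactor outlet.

283 mol/min

R reacted = 0.86 × 339 = 291.5 mol/min; ν_R = −2, so ξ = 291.5/2 = 145.8 mol/min.
Outlet amounts (n = n₀ + ν ξ):
  Q: 429 − 1(145.8) = 283.2
  R: 339 − 2(145.8) = 47.46
  P: 0 + 1(145.8) = 145.8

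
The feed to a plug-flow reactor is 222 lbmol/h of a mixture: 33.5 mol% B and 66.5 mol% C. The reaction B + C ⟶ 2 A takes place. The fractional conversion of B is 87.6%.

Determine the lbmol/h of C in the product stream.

82.5 lbmol/h

B reacted = 0.876 × 74.37 = 65.15 lbmol/h; ν_B = −1, so ξ = 65.15/1 = 65.15 lbmol/h.
Outlet amounts (n = n₀ + ν ξ):
  B: 74.37 − 1(65.15) = 9.222
  C: 147.6 − 1(65.15) = 82.48
  A: 0 + 2(65.15) = 130.3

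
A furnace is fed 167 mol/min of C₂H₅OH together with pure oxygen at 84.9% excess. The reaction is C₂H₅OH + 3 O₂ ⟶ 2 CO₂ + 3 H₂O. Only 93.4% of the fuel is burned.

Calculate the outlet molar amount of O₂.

458 mol/min

Stoichiometric O₂ = 3 × 167 = 501 mol/min; O₂ fed = 501 × 1.849 = 926.3 mol/min.
Fuel reacted = 0.934 × 167 → ξ = 156 mol/min.
Outlet (n = n₀ + ν ξ):
  C₂H₅OH: 167 − 1(156) = 11.02
  O₂: 926.3 − 3(156) = 458.4
  CO₂: 0 + 2(156) = 312
  H₂O: 0 + 3(156) = 467.9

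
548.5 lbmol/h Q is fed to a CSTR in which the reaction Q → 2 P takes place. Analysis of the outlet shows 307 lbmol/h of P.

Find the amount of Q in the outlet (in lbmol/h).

For P: n = n₀ + 2ξ → 307 = 0 + 2ξ, giving ξ = 153.5 lbmol/h.
Outlet amounts (n = n₀ + ν ξ):
  Q: 548.5 − 1(153.5) = 395
  P: 0 + 2(153.5) = 307

395 lbmol/h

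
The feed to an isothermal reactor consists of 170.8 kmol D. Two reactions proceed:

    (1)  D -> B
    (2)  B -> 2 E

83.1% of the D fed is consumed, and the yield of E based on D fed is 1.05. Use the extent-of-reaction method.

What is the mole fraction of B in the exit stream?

Conversion of D: D consumed = 1ξ₁ = 0.831 × 170.8 → ξ₁ = 141.9 kmol.
Yield of E: 2ξ₂ / 170.8 = 1.05 → ξ₂ = 89.67 kmol.
Outlet amounts (n = n₀ + Σ ν·ξ):
  D: 170.8 − 1(141.9) = 28.87
  B: 0 + 1(141.9) − 1(89.67) = 52.26
  E: 0 + 2(89.67) = 179.3
Total out = 260.5 kmol; y_B = 52.26 / 260.5 = 0.2007.

0.201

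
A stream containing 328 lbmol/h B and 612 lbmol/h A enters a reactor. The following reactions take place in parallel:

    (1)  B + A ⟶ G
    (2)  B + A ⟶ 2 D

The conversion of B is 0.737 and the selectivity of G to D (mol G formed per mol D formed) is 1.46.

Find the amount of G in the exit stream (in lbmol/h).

Conversion of B: B consumed = 0.737 × 328 = 241.7 lbmol/h = 1ξ₁ + 1ξ₂.
Selectivity: 1ξ₁ / (2ξ₂) = 1.46 → ξ₁ = 2.92 ξ₂.
Substitute: (1·2.92 + 1) ξ₂ = 241.7 → ξ₂ = 61.67 lbmol/h, ξ₁ = 180.1 lbmol/h.
Outlet amounts (n = n₀ + Σ ν·ξ):
  B: 328 − 1(180.1) − 1(61.67) = 86.26
  A: 612 − 1(180.1) − 1(61.67) = 370.3
  G: 0 + 1(180.1) = 180.1
  D: 0 + 2(61.67) = 123.3

180 lbmol/h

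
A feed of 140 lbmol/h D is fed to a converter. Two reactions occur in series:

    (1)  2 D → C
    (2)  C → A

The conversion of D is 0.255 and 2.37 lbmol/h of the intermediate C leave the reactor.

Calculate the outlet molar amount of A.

Conversion of D: D consumed = 2ξ₁ = 0.255 × 140 → ξ₁ = 17.85 lbmol/h.
C balance: n_C = 0 + 1ξ₁ − 1ξ₂ = 2.37 → ξ₂ = (1·17.85 − 2.37)/1 = 15.48 lbmol/h.
Outlet amounts (n = n₀ + Σ ν·ξ):
  D: 140 − 2(17.85) = 104.3
  C: 0 + 1(17.85) − 1(15.48) = 2.37
  A: 0 + 1(15.48) = 15.48

15.5 lbmol/h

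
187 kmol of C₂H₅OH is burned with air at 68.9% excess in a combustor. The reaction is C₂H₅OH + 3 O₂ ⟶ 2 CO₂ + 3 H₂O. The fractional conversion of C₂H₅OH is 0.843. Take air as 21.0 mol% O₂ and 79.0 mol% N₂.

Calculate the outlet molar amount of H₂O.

Stoichiometric O₂ = 3 × 187 = 561 kmol; O₂ fed = 561 × 1.689 = 947.5 kmol.
N₂ fed = 947.5 × 79/21 = 3565 kmol.
Fuel reacted = 0.843 × 187 → ξ = 157.6 kmol.
Outlet (n = n₀ + ν ξ):
  C₂H₅OH: 187 − 1(157.6) = 29.36
  O₂: 947.5 − 3(157.6) = 474.6
  N₂: 3565 (inert)
  CO₂: 0 + 2(157.6) = 315.3
  H₂O: 0 + 3(157.6) = 472.9

473 kmol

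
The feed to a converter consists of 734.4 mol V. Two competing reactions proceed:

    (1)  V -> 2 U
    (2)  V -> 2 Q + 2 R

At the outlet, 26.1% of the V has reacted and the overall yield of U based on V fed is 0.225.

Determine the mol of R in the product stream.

218 mol

Yield of U: 2ξ₁ / 734.4 = 0.225 → ξ₁ = 82.62 mol.
Conversion of V: 1ξ₁ + 1ξ₂ = 0.261 × 734.4 = 191.7 → ξ₂ = 109.1 mol.
Outlet amounts (n = n₀ + Σ ν·ξ):
  V: 734.4 − 1(82.62) − 1(109.1) = 542.7
  U: 0 + 2(82.62) = 165.2
  Q: 0 + 2(109.1) = 218.1
  R: 0 + 2(109.1) = 218.1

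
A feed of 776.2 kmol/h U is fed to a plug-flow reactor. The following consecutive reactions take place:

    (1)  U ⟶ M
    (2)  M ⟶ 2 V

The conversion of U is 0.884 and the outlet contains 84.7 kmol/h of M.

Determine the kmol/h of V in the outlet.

Conversion of U: U consumed = 1ξ₁ = 0.884 × 776.2 → ξ₁ = 686.2 kmol/h.
M balance: n_M = 0 + 1ξ₁ − 1ξ₂ = 84.7 → ξ₂ = (1·686.2 − 84.7)/1 = 601.5 kmol/h.
Outlet amounts (n = n₀ + Σ ν·ξ):
  U: 776.2 − 1(686.2) = 90.04
  M: 0 + 1(686.2) − 1(601.5) = 84.7
  V: 0 + 2(601.5) = 1203

1200 kmol/h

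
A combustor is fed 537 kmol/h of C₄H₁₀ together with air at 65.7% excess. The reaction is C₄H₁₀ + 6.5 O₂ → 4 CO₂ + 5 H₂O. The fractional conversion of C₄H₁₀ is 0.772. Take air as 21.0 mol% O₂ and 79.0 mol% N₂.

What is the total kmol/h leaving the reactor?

Stoichiometric O₂ = 6.5 × 537 = 3490 kmol/h; O₂ fed = 3490 × 1.657 = 5784 kmol/h.
N₂ fed = 5784 × 79/21 = 21760 kmol/h.
Fuel reacted = 0.772 × 537 → ξ = 414.6 kmol/h.
Outlet (n = n₀ + ν ξ):
  C₄H₁₀: 537 − 1(414.6) = 122.4
  O₂: 5784 − 6.5(414.6) = 3089
  N₂: 21760 (inert)
  CO₂: 0 + 4(414.6) = 1658
  H₂O: 0 + 5(414.6) = 2073
Total out = 122.4 + 3089 + 21760 + 1658 + 2073 = 28700 kmol/h.

28700 kmol/h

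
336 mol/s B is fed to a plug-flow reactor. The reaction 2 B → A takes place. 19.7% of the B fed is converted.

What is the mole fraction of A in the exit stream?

B reacted = 0.197 × 336 = 66.19 mol/s; ν_B = −2, so ξ = 66.19/2 = 33.1 mol/s.
Outlet amounts (n = n₀ + ν ξ):
  B: 336 − 2(33.1) = 269.8
  A: 0 + 1(33.1) = 33.1
Total out = 302.9 mol/s; y_A = 33.1 / 302.9 = 0.1093.

0.109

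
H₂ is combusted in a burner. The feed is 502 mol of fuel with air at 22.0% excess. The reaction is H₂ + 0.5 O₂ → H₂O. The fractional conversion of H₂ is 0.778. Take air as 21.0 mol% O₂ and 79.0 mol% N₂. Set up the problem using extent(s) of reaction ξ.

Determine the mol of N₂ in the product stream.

1150 mol

Stoichiometric O₂ = 0.5 × 502 = 251 mol; O₂ fed = 251 × 1.220 = 306.2 mol.
N₂ fed = 306.2 × 79/21 = 1152 mol.
Fuel reacted = 0.778 × 502 → ξ = 390.6 mol.
Outlet (n = n₀ + ν ξ):
  H₂: 502 − 1(390.6) = 111.4
  O₂: 306.2 − 0.5(390.6) = 110.9
  N₂: 1152 (inert)
  H₂O: 0 + 1(390.6) = 390.6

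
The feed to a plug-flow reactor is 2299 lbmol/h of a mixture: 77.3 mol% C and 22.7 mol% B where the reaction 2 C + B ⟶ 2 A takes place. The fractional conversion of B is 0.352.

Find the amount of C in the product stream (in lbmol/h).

1410 lbmol/h

B reacted = 0.352 × 521.9 = 183.7 lbmol/h; ν_B = −1, so ξ = 183.7/1 = 183.7 lbmol/h.
Outlet amounts (n = n₀ + ν ξ):
  C: 1777 − 2(183.7) = 1410
  B: 521.9 − 1(183.7) = 338.2
  A: 0 + 2(183.7) = 367.4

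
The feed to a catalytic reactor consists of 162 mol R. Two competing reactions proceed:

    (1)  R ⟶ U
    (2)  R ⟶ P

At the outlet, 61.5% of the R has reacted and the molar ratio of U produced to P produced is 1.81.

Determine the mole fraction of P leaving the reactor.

0.219

Conversion of R: R consumed = 0.615 × 162 = 99.63 mol = 1ξ₁ + 1ξ₂.
Selectivity: 1ξ₁ / (1ξ₂) = 1.81 → ξ₁ = 1.81 ξ₂.
Substitute: (1·1.81 + 1) ξ₂ = 99.63 → ξ₂ = 35.46 mol, ξ₁ = 64.17 mol.
Outlet amounts (n = n₀ + Σ ν·ξ):
  R: 162 − 1(64.17) − 1(35.46) = 62.37
  U: 0 + 1(64.17) = 64.17
  P: 0 + 1(35.46) = 35.46
Total out = 162 mol; y_P = 35.46 / 162 = 0.2189.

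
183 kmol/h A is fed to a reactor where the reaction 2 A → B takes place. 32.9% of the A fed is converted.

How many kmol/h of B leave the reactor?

30.1 kmol/h

A reacted = 0.329 × 183 = 60.21 kmol/h; ν_A = −2, so ξ = 60.21/2 = 30.1 kmol/h.
Outlet amounts (n = n₀ + ν ξ):
  A: 183 − 2(30.1) = 122.8
  B: 0 + 1(30.1) = 30.1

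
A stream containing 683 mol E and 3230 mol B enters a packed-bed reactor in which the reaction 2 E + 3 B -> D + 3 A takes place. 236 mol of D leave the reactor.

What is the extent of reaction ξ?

For D: n = n₀ + 1ξ → 236 = 0 + 1ξ, giving ξ = 236 mol.
Outlet amounts (n = n₀ + ν ξ):
  E: 683 − 2(236) = 211
  B: 3230 − 3(236) = 2522
  D: 0 + 1(236) = 236
  A: 0 + 3(236) = 708

ξ = 236 mol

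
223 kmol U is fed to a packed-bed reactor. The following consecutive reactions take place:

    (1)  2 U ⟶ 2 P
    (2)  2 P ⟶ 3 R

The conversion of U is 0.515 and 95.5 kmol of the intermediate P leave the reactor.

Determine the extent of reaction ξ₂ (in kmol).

Conversion of U: U consumed = 2ξ₁ = 0.515 × 223 → ξ₁ = 57.42 kmol.
P balance: n_P = 0 + 2ξ₁ − 2ξ₂ = 95.5 → ξ₂ = (2·57.42 − 95.5)/2 = 9.672 kmol.
Outlet amounts (n = n₀ + Σ ν·ξ):
  U: 223 − 2(57.42) = 108.2
  P: 0 + 2(57.42) − 2(9.672) = 95.5
  R: 0 + 3(9.672) = 29.02

ξ₂ = 9.67 kmol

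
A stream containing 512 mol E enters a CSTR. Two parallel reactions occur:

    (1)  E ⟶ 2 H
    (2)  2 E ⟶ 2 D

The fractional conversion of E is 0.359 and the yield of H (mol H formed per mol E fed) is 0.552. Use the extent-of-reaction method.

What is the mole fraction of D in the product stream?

0.065

Yield of H: 2ξ₁ / 512 = 0.552 → ξ₁ = 141.3 mol.
Conversion of E: 1ξ₁ + 2ξ₂ = 0.359 × 512 = 183.8 → ξ₂ = 21.25 mol.
Outlet amounts (n = n₀ + Σ ν·ξ):
  E: 512 − 1(141.3) − 2(21.25) = 328.2
  H: 0 + 2(141.3) = 282.6
  D: 0 + 2(21.25) = 42.5
Total out = 653.3 mol; y_D = 42.5 / 653.3 = 0.06505.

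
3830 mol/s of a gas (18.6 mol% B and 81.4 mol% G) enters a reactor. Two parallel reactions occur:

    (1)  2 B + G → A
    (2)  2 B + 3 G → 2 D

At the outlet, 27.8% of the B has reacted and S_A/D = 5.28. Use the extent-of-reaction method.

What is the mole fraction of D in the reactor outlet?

0.00473

Conversion of B: B consumed = 0.278 × 712.4 = 198 mol/s = 2ξ₁ + 2ξ₂.
Selectivity: 1ξ₁ / (2ξ₂) = 5.28 → ξ₁ = 10.56 ξ₂.
Substitute: (2·10.56 + 2) ξ₂ = 198 → ξ₂ = 8.566 mol/s, ξ₁ = 90.46 mol/s.
Outlet amounts (n = n₀ + Σ ν·ξ):
  B: 712.4 − 2(90.46) − 2(8.566) = 514.3
  G: 3118 − 1(90.46) − 3(8.566) = 3001
  A: 0 + 1(90.46) = 90.46
  D: 0 + 2(8.566) = 17.13
Total out = 3623 mol/s; y_D = 17.13 / 3623 = 0.004728.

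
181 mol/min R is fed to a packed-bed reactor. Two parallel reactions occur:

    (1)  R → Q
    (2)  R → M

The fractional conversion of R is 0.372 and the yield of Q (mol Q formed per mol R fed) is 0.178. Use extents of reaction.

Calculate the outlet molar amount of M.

35.1 mol/min

Yield of Q: 1ξ₁ / 181 = 0.178 → ξ₁ = 32.22 mol/min.
Conversion of R: 1ξ₁ + 1ξ₂ = 0.372 × 181 = 67.33 → ξ₂ = 35.11 mol/min.
Outlet amounts (n = n₀ + Σ ν·ξ):
  R: 181 − 1(32.22) − 1(35.11) = 113.7
  Q: 0 + 1(32.22) = 32.22
  M: 0 + 1(35.11) = 35.11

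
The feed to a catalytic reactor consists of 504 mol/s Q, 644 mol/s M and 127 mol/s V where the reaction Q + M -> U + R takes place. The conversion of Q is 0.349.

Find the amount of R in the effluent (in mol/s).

Q reacted = 0.349 × 504 = 175.9 mol/s; ν_Q = −1, so ξ = 175.9/1 = 175.9 mol/s.
Outlet amounts (n = n₀ + ν ξ):
  Q: 504 − 1(175.9) = 328.1
  M: 644 − 1(175.9) = 468.1
  U: 0 + 1(175.9) = 175.9
  R: 0 + 1(175.9) = 175.9
  V: 127 (inert)

176 mol/s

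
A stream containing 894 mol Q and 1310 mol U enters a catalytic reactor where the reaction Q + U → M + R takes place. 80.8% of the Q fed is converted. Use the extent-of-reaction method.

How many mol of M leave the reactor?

722 mol

Q reacted = 0.808 × 894 = 722.4 mol; ν_Q = −1, so ξ = 722.4/1 = 722.4 mol.
Outlet amounts (n = n₀ + ν ξ):
  Q: 894 − 1(722.4) = 171.6
  U: 1310 − 1(722.4) = 587.6
  M: 0 + 1(722.4) = 722.4
  R: 0 + 1(722.4) = 722.4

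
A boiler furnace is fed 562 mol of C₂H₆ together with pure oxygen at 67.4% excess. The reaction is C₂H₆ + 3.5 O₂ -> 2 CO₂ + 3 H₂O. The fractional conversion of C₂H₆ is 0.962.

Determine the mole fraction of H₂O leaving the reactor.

0.393

Stoichiometric O₂ = 3.5 × 562 = 1967 mol; O₂ fed = 1967 × 1.674 = 3293 mol.
Fuel reacted = 0.962 × 562 → ξ = 540.6 mol.
Outlet (n = n₀ + ν ξ):
  C₂H₆: 562 − 1(540.6) = 21.36
  O₂: 3293 − 3.5(540.6) = 1401
  CO₂: 0 + 2(540.6) = 1081
  H₂O: 0 + 3(540.6) = 1622
Total out = 4125 mol; y_H₂O = 1622 / 4125 = 0.3932.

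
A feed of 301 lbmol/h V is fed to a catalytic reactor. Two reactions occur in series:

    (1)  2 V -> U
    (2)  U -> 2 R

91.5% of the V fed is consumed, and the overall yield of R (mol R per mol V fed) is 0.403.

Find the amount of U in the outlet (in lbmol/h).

Conversion of V: V consumed = 2ξ₁ = 0.915 × 301 → ξ₁ = 137.7 lbmol/h.
Yield of R: 2ξ₂ / 301 = 0.403 → ξ₂ = 60.65 lbmol/h.
Outlet amounts (n = n₀ + Σ ν·ξ):
  V: 301 − 2(137.7) = 25.58
  U: 0 + 1(137.7) − 1(60.65) = 77.06
  R: 0 + 2(60.65) = 121.3

77.1 lbmol/h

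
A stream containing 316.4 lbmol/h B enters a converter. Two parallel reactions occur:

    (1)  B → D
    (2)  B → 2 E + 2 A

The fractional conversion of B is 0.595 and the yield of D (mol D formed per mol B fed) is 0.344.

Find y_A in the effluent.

Yield of D: 1ξ₁ / 316.4 = 0.344 → ξ₁ = 108.8 lbmol/h.
Conversion of B: 1ξ₁ + 1ξ₂ = 0.595 × 316.4 = 188.3 → ξ₂ = 79.42 lbmol/h.
Outlet amounts (n = n₀ + Σ ν·ξ):
  B: 316.4 − 1(108.8) − 1(79.42) = 128.1
  D: 0 + 1(108.8) = 108.8
  E: 0 + 2(79.42) = 158.8
  A: 0 + 2(79.42) = 158.8
Total out = 554.6 lbmol/h; y_A = 158.8 / 554.6 = 0.2864.

0.286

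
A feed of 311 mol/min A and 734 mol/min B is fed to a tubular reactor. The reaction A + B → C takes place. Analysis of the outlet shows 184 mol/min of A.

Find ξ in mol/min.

For A: n = n₀ − 1ξ → 184 = 311 − 1ξ, giving ξ = 127 mol/min.
Outlet amounts (n = n₀ + ν ξ):
  A: 311 − 1(127) = 184
  B: 734 − 1(127) = 607
  C: 0 + 1(127) = 127

ξ = 127 mol/min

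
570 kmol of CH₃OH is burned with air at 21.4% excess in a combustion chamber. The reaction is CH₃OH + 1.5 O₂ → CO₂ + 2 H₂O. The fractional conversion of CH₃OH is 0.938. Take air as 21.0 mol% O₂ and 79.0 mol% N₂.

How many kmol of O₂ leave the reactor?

236 kmol

Stoichiometric O₂ = 1.5 × 570 = 855 kmol; O₂ fed = 855 × 1.214 = 1038 kmol.
N₂ fed = 1038 × 79/21 = 3905 kmol.
Fuel reacted = 0.938 × 570 → ξ = 534.7 kmol.
Outlet (n = n₀ + ν ξ):
  CH₃OH: 570 − 1(534.7) = 35.34
  O₂: 1038 − 1.5(534.7) = 236
  N₂: 3905 (inert)
  CO₂: 0 + 1(534.7) = 534.7
  H₂O: 0 + 2(534.7) = 1069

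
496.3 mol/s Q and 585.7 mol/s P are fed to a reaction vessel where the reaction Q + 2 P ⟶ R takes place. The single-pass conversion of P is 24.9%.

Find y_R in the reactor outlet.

P reacted = 0.249 × 585.7 = 145.8 mol/s; ν_P = −2, so ξ = 145.8/2 = 72.92 mol/s.
Outlet amounts (n = n₀ + ν ξ):
  Q: 496.3 − 1(72.92) = 423.4
  P: 585.7 − 2(72.92) = 439.9
  R: 0 + 1(72.92) = 72.92
Total out = 936.2 mol/s; y_R = 72.92 / 936.2 = 0.07789.

0.0779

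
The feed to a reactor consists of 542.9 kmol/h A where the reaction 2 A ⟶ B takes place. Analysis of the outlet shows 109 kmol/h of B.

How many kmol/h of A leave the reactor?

325 kmol/h

For B: n = n₀ + 1ξ → 109 = 0 + 1ξ, giving ξ = 109 kmol/h.
Outlet amounts (n = n₀ + ν ξ):
  A: 542.9 − 2(109) = 324.9
  B: 0 + 1(109) = 109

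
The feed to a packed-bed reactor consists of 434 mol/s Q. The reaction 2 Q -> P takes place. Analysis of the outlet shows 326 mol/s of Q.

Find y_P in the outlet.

0.142

For Q: n = n₀ − 2ξ → 326 = 434 − 2ξ, giving ξ = 54 mol/s.
Outlet amounts (n = n₀ + ν ξ):
  Q: 434 − 2(54) = 326
  P: 0 + 1(54) = 54
Total out = 380 mol/s; y_P = 54 / 380 = 0.1421.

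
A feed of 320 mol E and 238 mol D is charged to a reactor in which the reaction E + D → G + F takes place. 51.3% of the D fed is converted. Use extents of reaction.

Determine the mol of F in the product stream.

122 mol

D reacted = 0.513 × 238 = 122.1 mol; ν_D = −1, so ξ = 122.1/1 = 122.1 mol.
Outlet amounts (n = n₀ + ν ξ):
  E: 320 − 1(122.1) = 197.9
  D: 238 − 1(122.1) = 115.9
  G: 0 + 1(122.1) = 122.1
  F: 0 + 1(122.1) = 122.1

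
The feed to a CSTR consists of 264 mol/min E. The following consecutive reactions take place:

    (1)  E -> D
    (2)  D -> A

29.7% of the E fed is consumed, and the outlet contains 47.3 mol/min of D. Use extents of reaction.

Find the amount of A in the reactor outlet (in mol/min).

Conversion of E: E consumed = 1ξ₁ = 0.297 × 264 → ξ₁ = 78.41 mol/min.
D balance: n_D = 0 + 1ξ₁ − 1ξ₂ = 47.3 → ξ₂ = (1·78.41 − 47.3)/1 = 31.11 mol/min.
Outlet amounts (n = n₀ + Σ ν·ξ):
  E: 264 − 1(78.41) = 185.6
  D: 0 + 1(78.41) − 1(31.11) = 47.3
  A: 0 + 1(31.11) = 31.11

31.1 mol/min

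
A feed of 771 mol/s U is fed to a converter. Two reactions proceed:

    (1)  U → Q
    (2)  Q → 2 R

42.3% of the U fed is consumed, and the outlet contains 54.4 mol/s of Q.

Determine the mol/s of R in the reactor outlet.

Conversion of U: U consumed = 1ξ₁ = 0.423 × 771 → ξ₁ = 326.1 mol/s.
Q balance: n_Q = 0 + 1ξ₁ − 1ξ₂ = 54.4 → ξ₂ = (1·326.1 − 54.4)/1 = 271.7 mol/s.
Outlet amounts (n = n₀ + Σ ν·ξ):
  U: 771 − 1(326.1) = 444.9
  Q: 0 + 1(326.1) − 1(271.7) = 54.4
  R: 0 + 2(271.7) = 543.5

543 mol/s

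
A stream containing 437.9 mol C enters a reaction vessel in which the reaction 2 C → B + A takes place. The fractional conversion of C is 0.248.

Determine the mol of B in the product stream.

C reacted = 0.248 × 437.9 = 108.6 mol; ν_C = −2, so ξ = 108.6/2 = 54.3 mol.
Outlet amounts (n = n₀ + ν ξ):
  C: 437.9 − 2(54.3) = 329.3
  B: 0 + 1(54.3) = 54.3
  A: 0 + 1(54.3) = 54.3

54.3 mol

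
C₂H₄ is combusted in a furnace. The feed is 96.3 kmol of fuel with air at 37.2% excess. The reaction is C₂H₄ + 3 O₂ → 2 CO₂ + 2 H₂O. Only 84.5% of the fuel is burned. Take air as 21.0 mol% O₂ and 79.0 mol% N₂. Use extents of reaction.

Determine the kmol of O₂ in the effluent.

Stoichiometric O₂ = 3 × 96.3 = 288.9 kmol; O₂ fed = 288.9 × 1.372 = 396.4 kmol.
N₂ fed = 396.4 × 79/21 = 1491 kmol.
Fuel reacted = 0.845 × 96.3 → ξ = 81.37 kmol.
Outlet (n = n₀ + ν ξ):
  C₂H₄: 96.3 − 1(81.37) = 14.93
  O₂: 396.4 − 3(81.37) = 152.3
  N₂: 1491 (inert)
  CO₂: 0 + 2(81.37) = 162.7
  H₂O: 0 + 2(81.37) = 162.7

152 kmol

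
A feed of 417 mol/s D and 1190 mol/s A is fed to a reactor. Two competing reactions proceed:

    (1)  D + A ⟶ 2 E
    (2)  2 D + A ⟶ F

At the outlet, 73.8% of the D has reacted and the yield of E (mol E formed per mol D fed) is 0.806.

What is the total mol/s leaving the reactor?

1470 mol/s

Yield of E: 2ξ₁ / 417 = 0.806 → ξ₁ = 168.1 mol/s.
Conversion of D: 1ξ₁ + 2ξ₂ = 0.738 × 417 = 307.7 → ξ₂ = 69.85 mol/s.
Outlet amounts (n = n₀ + Σ ν·ξ):
  D: 417 − 1(168.1) − 2(69.85) = 109.3
  A: 1190 − 1(168.1) − 1(69.85) = 952.1
  E: 0 + 2(168.1) = 336.1
  F: 0 + 1(69.85) = 69.85
Total out = 109.3 + 952.1 + 336.1 + 69.85 = 1467 mol/s.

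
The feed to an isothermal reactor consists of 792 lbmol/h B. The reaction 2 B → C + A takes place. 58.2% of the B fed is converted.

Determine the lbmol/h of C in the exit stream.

B reacted = 0.582 × 792 = 460.9 lbmol/h; ν_B = −2, so ξ = 460.9/2 = 230.5 lbmol/h.
Outlet amounts (n = n₀ + ν ξ):
  B: 792 − 2(230.5) = 331.1
  C: 0 + 1(230.5) = 230.5
  A: 0 + 1(230.5) = 230.5

230 lbmol/h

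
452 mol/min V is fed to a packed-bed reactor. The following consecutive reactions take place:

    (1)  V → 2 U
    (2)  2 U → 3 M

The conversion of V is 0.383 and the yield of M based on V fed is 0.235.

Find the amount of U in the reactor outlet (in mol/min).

275 mol/min

Conversion of V: V consumed = 1ξ₁ = 0.383 × 452 → ξ₁ = 173.1 mol/min.
Yield of M: 3ξ₂ / 452 = 0.235 → ξ₂ = 35.41 mol/min.
Outlet amounts (n = n₀ + Σ ν·ξ):
  V: 452 − 1(173.1) = 278.9
  U: 0 + 2(173.1) − 2(35.41) = 275.4
  M: 0 + 3(35.41) = 106.2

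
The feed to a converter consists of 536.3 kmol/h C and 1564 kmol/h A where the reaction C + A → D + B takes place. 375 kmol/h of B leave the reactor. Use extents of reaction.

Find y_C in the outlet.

For B: n = n₀ + 1ξ → 375 = 0 + 1ξ, giving ξ = 375 kmol/h.
Outlet amounts (n = n₀ + ν ξ):
  C: 536.3 − 1(375) = 161.3
  A: 1564 − 1(375) = 1189
  D: 0 + 1(375) = 375
  B: 0 + 1(375) = 375
Total out = 2100 kmol/h; y_C = 161.3 / 2100 = 0.0768.

0.0768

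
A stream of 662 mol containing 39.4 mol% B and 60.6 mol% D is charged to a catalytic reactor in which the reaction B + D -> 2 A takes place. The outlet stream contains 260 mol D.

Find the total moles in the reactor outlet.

662 mol

For D: n = n₀ − 1ξ → 260 = 401.2 − 1ξ, giving ξ = 141.2 mol.
Outlet amounts (n = n₀ + ν ξ):
  B: 260.8 − 1(141.2) = 119.7
  D: 401.2 − 1(141.2) = 260
  A: 0 + 2(141.2) = 282.3
Total out = 119.7 + 260 + 282.3 = 662 mol.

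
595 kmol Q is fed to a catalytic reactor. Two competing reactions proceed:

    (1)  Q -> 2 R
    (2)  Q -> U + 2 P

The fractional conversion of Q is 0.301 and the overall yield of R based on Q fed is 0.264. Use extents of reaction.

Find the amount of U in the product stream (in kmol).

Yield of R: 2ξ₁ / 595 = 0.264 → ξ₁ = 78.54 kmol.
Conversion of Q: 1ξ₁ + 1ξ₂ = 0.301 × 595 = 179.1 → ξ₂ = 100.6 kmol.
Outlet amounts (n = n₀ + Σ ν·ξ):
  Q: 595 − 1(78.54) − 1(100.6) = 415.9
  R: 0 + 2(78.54) = 157.1
  U: 0 + 1(100.6) = 100.6
  P: 0 + 2(100.6) = 201.1

101 kmol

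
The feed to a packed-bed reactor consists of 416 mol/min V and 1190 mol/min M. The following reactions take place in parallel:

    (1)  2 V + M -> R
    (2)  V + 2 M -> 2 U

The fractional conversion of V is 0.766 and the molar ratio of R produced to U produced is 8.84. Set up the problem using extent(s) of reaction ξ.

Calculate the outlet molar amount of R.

Conversion of V: V consumed = 0.766 × 416 = 318.7 mol/min = 2ξ₁ + 1ξ₂.
Selectivity: 1ξ₁ / (2ξ₂) = 8.84 → ξ₁ = 17.68 ξ₂.
Substitute: (2·17.68 + 1) ξ₂ = 318.7 → ξ₂ = 8.764 mol/min, ξ₁ = 154.9 mol/min.
Outlet amounts (n = n₀ + Σ ν·ξ):
  V: 416 − 2(154.9) − 1(8.764) = 97.34
  M: 1190 − 1(154.9) − 2(8.764) = 1018
  R: 0 + 1(154.9) = 154.9
  U: 0 + 2(8.764) = 17.53

155 mol/min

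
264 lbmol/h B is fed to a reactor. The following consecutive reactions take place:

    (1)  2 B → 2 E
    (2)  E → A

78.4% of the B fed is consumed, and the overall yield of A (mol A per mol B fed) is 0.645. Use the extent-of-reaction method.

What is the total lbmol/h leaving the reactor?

Conversion of B: B consumed = 2ξ₁ = 0.784 × 264 → ξ₁ = 103.5 lbmol/h.
Yield of A: 1ξ₂ / 264 = 0.645 → ξ₂ = 170.3 lbmol/h.
Outlet amounts (n = n₀ + Σ ν·ξ):
  B: 264 − 2(103.5) = 57.02
  E: 0 + 2(103.5) − 1(170.3) = 36.7
  A: 0 + 1(170.3) = 170.3
Total out = 57.02 + 36.7 + 170.3 = 264 lbmol/h.

264 lbmol/h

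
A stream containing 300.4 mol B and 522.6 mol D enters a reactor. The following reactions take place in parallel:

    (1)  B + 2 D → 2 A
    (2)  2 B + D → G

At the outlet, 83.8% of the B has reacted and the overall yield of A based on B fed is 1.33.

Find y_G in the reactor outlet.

Yield of A: 2ξ₁ / 300.4 = 1.33 → ξ₁ = 199.8 mol.
Conversion of B: 1ξ₁ + 2ξ₂ = 0.838 × 300.4 = 251.7 → ξ₂ = 25.98 mol.
Outlet amounts (n = n₀ + Σ ν·ξ):
  B: 300.4 − 1(199.8) − 2(25.98) = 48.66
  D: 522.6 − 2(199.8) − 1(25.98) = 97.08
  A: 0 + 2(199.8) = 399.5
  G: 0 + 1(25.98) = 25.98
Total out = 571.3 mol; y_G = 25.98 / 571.3 = 0.04549.

0.0455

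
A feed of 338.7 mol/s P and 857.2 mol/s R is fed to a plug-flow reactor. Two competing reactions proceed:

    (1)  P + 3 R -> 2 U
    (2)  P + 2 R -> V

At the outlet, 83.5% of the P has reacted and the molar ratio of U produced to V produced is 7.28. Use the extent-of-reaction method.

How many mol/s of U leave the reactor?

Conversion of P: P consumed = 0.835 × 338.7 = 282.8 mol/s = 1ξ₁ + 1ξ₂.
Selectivity: 2ξ₁ / (1ξ₂) = 7.28 → ξ₁ = 3.64 ξ₂.
Substitute: (1·3.64 + 1) ξ₂ = 282.8 → ξ₂ = 60.95 mol/s, ξ₁ = 221.9 mol/s.
Outlet amounts (n = n₀ + Σ ν·ξ):
  P: 338.7 − 1(221.9) − 1(60.95) = 55.89
  R: 857.2 − 3(221.9) − 2(60.95) = 69.71
  U: 0 + 2(221.9) = 443.7
  V: 0 + 1(60.95) = 60.95

444 mol/s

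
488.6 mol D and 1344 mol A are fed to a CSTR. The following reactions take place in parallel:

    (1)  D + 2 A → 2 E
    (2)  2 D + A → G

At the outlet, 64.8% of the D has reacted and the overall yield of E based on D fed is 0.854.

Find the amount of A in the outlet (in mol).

Yield of E: 2ξ₁ / 488.6 = 0.854 → ξ₁ = 208.6 mol.
Conversion of D: 1ξ₁ + 2ξ₂ = 0.648 × 488.6 = 316.6 → ξ₂ = 53.99 mol.
Outlet amounts (n = n₀ + Σ ν·ξ):
  D: 488.6 − 1(208.6) − 2(53.99) = 172
  A: 1344 − 2(208.6) − 1(53.99) = 872.7
  E: 0 + 2(208.6) = 417.3
  G: 0 + 1(53.99) = 53.99

873 mol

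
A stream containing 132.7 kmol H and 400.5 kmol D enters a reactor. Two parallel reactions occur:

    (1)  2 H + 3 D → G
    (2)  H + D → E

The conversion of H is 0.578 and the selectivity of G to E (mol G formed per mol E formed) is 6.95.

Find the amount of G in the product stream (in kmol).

Conversion of H: H consumed = 0.578 × 132.7 = 76.7 kmol = 2ξ₁ + 1ξ₂.
Selectivity: 1ξ₁ / (1ξ₂) = 6.95 → ξ₁ = 6.95 ξ₂.
Substitute: (2·6.95 + 1) ξ₂ = 76.7 → ξ₂ = 5.148 kmol, ξ₁ = 35.78 kmol.
Outlet amounts (n = n₀ + Σ ν·ξ):
  H: 132.7 − 2(35.78) − 1(5.148) = 56
  D: 400.5 − 3(35.78) − 1(5.148) = 288
  G: 0 + 1(35.78) = 35.78
  E: 0 + 1(5.148) = 5.148

35.8 kmol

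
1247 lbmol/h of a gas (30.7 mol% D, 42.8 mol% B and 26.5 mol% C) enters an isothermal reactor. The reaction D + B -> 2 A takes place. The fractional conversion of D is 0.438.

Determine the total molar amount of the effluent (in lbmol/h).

1250 lbmol/h

D reacted = 0.438 × 382.8 = 167.7 lbmol/h; ν_D = −1, so ξ = 167.7/1 = 167.7 lbmol/h.
Outlet amounts (n = n₀ + ν ξ):
  D: 382.8 − 1(167.7) = 215.1
  B: 533.7 − 1(167.7) = 366
  A: 0 + 2(167.7) = 335.4
  C: 330.5 (inert)
Total out = 215.1 + 366 + 335.4 + 330.5 = 1247 lbmol/h.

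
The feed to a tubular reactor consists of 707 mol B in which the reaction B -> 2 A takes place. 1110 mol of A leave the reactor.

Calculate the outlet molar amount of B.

For A: n = n₀ + 2ξ → 1110 = 0 + 2ξ, giving ξ = 555 mol.
Outlet amounts (n = n₀ + ν ξ):
  B: 707 − 1(555) = 152
  A: 0 + 2(555) = 1110

152 mol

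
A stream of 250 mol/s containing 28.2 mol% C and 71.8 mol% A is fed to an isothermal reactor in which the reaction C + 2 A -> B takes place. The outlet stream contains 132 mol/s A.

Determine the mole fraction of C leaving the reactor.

For A: n = n₀ − 2ξ → 132 = 179.5 − 2ξ, giving ξ = 23.75 mol/s.
Outlet amounts (n = n₀ + ν ξ):
  C: 70.5 − 1(23.75) = 46.75
  A: 179.5 − 2(23.75) = 132
  B: 0 + 1(23.75) = 23.75
Total out = 202.5 mol/s; y_C = 46.75 / 202.5 = 0.2309.

0.231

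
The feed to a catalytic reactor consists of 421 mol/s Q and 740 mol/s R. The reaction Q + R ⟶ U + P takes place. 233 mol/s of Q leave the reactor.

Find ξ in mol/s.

ξ = 188 mol/s

For Q: n = n₀ − 1ξ → 233 = 421 − 1ξ, giving ξ = 188 mol/s.
Outlet amounts (n = n₀ + ν ξ):
  Q: 421 − 1(188) = 233
  R: 740 − 1(188) = 552
  U: 0 + 1(188) = 188
  P: 0 + 1(188) = 188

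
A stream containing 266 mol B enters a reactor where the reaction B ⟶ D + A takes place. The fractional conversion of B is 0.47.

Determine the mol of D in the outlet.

B reacted = 0.47 × 266 = 125 mol; ν_B = −1, so ξ = 125/1 = 125 mol.
Outlet amounts (n = n₀ + ν ξ):
  B: 266 − 1(125) = 141
  D: 0 + 1(125) = 125
  A: 0 + 1(125) = 125

125 mol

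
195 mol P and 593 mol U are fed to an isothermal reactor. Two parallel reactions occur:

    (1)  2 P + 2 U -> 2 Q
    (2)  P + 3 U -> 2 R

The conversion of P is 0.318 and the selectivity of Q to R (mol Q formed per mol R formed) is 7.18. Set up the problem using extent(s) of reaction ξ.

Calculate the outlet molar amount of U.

523 mol

Conversion of P: P consumed = 0.318 × 195 = 62.01 mol = 2ξ₁ + 1ξ₂.
Selectivity: 2ξ₁ / (2ξ₂) = 7.18 → ξ₁ = 7.18 ξ₂.
Substitute: (2·7.18 + 1) ξ₂ = 62.01 → ξ₂ = 4.037 mol, ξ₁ = 28.99 mol.
Outlet amounts (n = n₀ + Σ ν·ξ):
  P: 195 − 2(28.99) − 1(4.037) = 133
  U: 593 − 2(28.99) − 3(4.037) = 522.9
  Q: 0 + 2(28.99) = 57.97
  R: 0 + 2(4.037) = 8.074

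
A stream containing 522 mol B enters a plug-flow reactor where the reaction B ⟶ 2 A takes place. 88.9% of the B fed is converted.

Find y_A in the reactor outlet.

0.941

B reacted = 0.889 × 522 = 464.1 mol; ν_B = −1, so ξ = 464.1/1 = 464.1 mol.
Outlet amounts (n = n₀ + ν ξ):
  B: 522 − 1(464.1) = 57.94
  A: 0 + 2(464.1) = 928.1
Total out = 986.1 mol; y_A = 928.1 / 986.1 = 0.9412.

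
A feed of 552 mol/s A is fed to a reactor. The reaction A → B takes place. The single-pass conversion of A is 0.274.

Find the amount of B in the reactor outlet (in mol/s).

151 mol/s

A reacted = 0.274 × 552 = 151.2 mol/s; ν_A = −1, so ξ = 151.2/1 = 151.2 mol/s.
Outlet amounts (n = n₀ + ν ξ):
  A: 552 − 1(151.2) = 400.8
  B: 0 + 1(151.2) = 151.2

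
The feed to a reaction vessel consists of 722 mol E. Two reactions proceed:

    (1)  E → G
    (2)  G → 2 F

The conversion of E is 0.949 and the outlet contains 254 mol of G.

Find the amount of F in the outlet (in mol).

862 mol

Conversion of E: E consumed = 1ξ₁ = 0.949 × 722 → ξ₁ = 685.2 mol.
G balance: n_G = 0 + 1ξ₁ − 1ξ₂ = 254 → ξ₂ = (1·685.2 − 254)/1 = 431.2 mol.
Outlet amounts (n = n₀ + Σ ν·ξ):
  E: 722 − 1(685.2) = 36.82
  G: 0 + 1(685.2) − 1(431.2) = 254
  F: 0 + 2(431.2) = 862.4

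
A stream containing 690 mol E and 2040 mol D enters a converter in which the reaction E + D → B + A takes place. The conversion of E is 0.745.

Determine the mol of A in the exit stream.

E reacted = 0.745 × 690 = 514 mol; ν_E = −1, so ξ = 514/1 = 514 mol.
Outlet amounts (n = n₀ + ν ξ):
  E: 690 − 1(514) = 176
  D: 2040 − 1(514) = 1526
  B: 0 + 1(514) = 514
  A: 0 + 1(514) = 514

514 mol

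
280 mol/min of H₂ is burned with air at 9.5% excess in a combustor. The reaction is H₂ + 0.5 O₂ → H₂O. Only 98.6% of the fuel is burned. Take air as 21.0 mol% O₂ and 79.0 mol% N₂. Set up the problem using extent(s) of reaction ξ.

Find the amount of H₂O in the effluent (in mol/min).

276 mol/min

Stoichiometric O₂ = 0.5 × 280 = 140 mol/min; O₂ fed = 140 × 1.095 = 153.3 mol/min.
N₂ fed = 153.3 × 79/21 = 576.7 mol/min.
Fuel reacted = 0.986 × 280 → ξ = 276.1 mol/min.
Outlet (n = n₀ + ν ξ):
  H₂: 280 − 1(276.1) = 3.92
  O₂: 153.3 − 0.5(276.1) = 15.26
  N₂: 576.7 (inert)
  H₂O: 0 + 1(276.1) = 276.1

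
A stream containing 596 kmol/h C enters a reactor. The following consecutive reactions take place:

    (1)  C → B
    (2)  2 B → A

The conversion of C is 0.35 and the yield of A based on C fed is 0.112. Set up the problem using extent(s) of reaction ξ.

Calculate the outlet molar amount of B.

75.1 kmol/h

Conversion of C: C consumed = 1ξ₁ = 0.35 × 596 → ξ₁ = 208.6 kmol/h.
Yield of A: 1ξ₂ / 596 = 0.112 → ξ₂ = 66.75 kmol/h.
Outlet amounts (n = n₀ + Σ ν·ξ):
  C: 596 − 1(208.6) = 387.4
  B: 0 + 1(208.6) − 2(66.75) = 75.1
  A: 0 + 1(66.75) = 66.75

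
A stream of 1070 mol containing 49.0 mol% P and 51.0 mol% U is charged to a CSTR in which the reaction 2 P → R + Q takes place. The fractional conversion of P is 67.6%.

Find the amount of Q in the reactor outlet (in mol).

177 mol

P reacted = 0.676 × 524.3 = 354.4 mol; ν_P = −2, so ξ = 354.4/2 = 177.2 mol.
Outlet amounts (n = n₀ + ν ξ):
  P: 524.3 − 2(177.2) = 169.9
  R: 0 + 1(177.2) = 177.2
  Q: 0 + 1(177.2) = 177.2
  U: 545.7 (inert)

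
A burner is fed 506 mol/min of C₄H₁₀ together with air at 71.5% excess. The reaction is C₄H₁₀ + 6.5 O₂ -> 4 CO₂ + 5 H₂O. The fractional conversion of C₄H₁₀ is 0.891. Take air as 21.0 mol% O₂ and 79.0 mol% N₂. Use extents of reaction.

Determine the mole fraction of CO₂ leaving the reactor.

Stoichiometric O₂ = 6.5 × 506 = 3289 mol/min; O₂ fed = 3289 × 1.715 = 5641 mol/min.
N₂ fed = 5641 × 79/21 = 21220 mol/min.
Fuel reacted = 0.891 × 506 → ξ = 450.8 mol/min.
Outlet (n = n₀ + ν ξ):
  C₄H₁₀: 506 − 1(450.8) = 55.15
  O₂: 5641 − 6.5(450.8) = 2710
  N₂: 21220 (inert)
  CO₂: 0 + 4(450.8) = 1803
  H₂O: 0 + 5(450.8) = 2254
Total out = 28040 mol/min; y_CO₂ = 1803 / 28040 = 0.06431.

0.0643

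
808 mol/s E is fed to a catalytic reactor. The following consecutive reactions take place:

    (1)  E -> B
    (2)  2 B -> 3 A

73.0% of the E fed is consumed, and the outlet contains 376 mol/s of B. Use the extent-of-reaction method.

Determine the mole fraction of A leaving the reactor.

0.351

Conversion of E: E consumed = 1ξ₁ = 0.73 × 808 → ξ₁ = 589.8 mol/s.
B balance: n_B = 0 + 1ξ₁ − 2ξ₂ = 376 → ξ₂ = (1·589.8 − 376)/2 = 106.9 mol/s.
Outlet amounts (n = n₀ + Σ ν·ξ):
  E: 808 − 1(589.8) = 218.2
  B: 0 + 1(589.8) − 2(106.9) = 376
  A: 0 + 3(106.9) = 320.8
Total out = 914.9 mol/s; y_A = 320.8 / 914.9 = 0.3506.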